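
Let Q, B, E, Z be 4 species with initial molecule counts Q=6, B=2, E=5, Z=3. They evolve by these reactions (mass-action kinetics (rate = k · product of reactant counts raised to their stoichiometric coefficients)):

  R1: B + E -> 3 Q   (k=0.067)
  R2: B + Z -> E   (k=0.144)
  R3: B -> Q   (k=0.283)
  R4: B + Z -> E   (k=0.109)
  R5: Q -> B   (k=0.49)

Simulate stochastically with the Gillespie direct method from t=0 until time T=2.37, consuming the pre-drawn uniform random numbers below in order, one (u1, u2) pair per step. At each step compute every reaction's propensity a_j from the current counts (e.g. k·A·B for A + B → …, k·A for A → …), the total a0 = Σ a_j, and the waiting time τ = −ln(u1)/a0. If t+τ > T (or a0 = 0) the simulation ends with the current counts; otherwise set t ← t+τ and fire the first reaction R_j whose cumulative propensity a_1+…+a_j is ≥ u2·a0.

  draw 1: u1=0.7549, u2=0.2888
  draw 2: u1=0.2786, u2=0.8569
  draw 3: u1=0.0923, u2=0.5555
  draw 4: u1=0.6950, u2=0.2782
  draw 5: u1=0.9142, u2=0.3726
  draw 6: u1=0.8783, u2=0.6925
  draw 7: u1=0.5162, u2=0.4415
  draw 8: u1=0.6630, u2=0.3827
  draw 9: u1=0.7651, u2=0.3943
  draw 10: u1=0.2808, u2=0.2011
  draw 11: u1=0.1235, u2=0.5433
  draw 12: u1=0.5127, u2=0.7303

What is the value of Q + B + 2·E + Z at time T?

Value at T = 21

Check how each reaction changes W = Q + B + 2·E + Z (weight of products minus weight of reactants):
R1: B + E -> 3 Q: (1·3) − (1·1 + 2·1) = 3 − 3 = 0
R2: B + Z -> E: (2·1) − (1·1 + 1·1) = 2 − 2 = 0
R3: B -> Q: (1·1) − (1·1) = 1 − 1 = 0
R4: B + Z -> E: (2·1) − (1·1 + 1·1) = 2 − 2 = 0
R5: Q -> B: (1·1) − (1·1) = 1 − 1 = 0
Every reaction leaves W unchanged, so W is conserved and no simulation is needed: W(T) = W(0) = 6 + 2 + 2·5 + 3 = 21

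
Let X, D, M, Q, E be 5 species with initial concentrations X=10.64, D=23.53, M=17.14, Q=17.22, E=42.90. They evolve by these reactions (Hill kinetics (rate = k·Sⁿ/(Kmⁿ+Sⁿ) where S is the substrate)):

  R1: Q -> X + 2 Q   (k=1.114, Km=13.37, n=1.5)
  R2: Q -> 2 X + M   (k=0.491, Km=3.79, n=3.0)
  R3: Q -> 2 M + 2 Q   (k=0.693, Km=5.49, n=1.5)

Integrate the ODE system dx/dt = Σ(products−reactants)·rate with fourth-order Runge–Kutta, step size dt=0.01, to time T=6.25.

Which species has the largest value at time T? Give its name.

Dominant species at T: E

RK4 with dt=0.01: 625 steps to T=6.25. Trajectory (selected grid times):
t=0.00: X=10.64 D=23.53 M=17.14 Q=17.22 E=42.90
t=0.69: X=11.77 D=23.53 M=18.29 Q=17.75 E=42.90
t=1.39: X=12.93 D=23.53 M=19.46 Q=18.30 E=42.90
t=2.08: X=14.08 D=23.53 M=20.62 Q=18.86 E=42.90
t=2.78: X=15.25 D=23.53 M=21.80 Q=19.43 E=42.90
t=3.47: X=16.42 D=23.53 M=22.97 Q=20.00 E=42.90
t=4.17: X=17.61 D=23.53 M=24.16 Q=20.59 E=42.90
t=4.86: X=18.79 D=23.53 M=25.34 Q=21.19 E=42.90
t=5.56: X=20.00 D=23.53 M=26.54 Q=21.80 E=42.90
t=6.25: X=21.19 D=23.53 M=27.73 Q=22.41 E=42.90
At T=6.25: X=21.19 D=23.53 M=27.73 Q=22.41 E=42.90; the largest is E.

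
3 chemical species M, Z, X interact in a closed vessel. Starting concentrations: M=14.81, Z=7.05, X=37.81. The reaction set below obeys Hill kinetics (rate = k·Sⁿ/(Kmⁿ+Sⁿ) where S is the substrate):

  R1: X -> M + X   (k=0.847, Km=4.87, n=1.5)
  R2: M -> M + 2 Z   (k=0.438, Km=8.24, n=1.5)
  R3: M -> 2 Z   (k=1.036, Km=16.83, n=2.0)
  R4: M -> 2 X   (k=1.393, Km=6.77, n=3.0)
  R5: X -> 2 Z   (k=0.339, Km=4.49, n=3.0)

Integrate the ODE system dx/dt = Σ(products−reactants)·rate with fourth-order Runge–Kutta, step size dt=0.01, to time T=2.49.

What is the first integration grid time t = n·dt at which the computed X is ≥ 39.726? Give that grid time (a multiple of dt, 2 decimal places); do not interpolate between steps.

RK4 with dt=0.01: 249 steps to T=2.49. Trajectory (selected grid times):
t=0.00: M=14.81 Z=7.05 X=37.81
t=0.28: M=14.56 Z=7.66 X=38.43
t=0.55: M=14.32 Z=8.25 X=39.02
t=0.83: M=14.07 Z=8.85 X=39.63
t=0.87: M=14.04 Z=8.93 X=39.71
t=0.88: M=14.03 Z=8.96 X=39.73
t=1.11: M=13.83 Z=9.44 X=40.23
t=1.38: M=13.60 Z=10.01 X=40.81
t=1.66: M=13.37 Z=10.59 X=41.41
t=1.94: M=13.14 Z=11.17 X=42.00
t=2.21: M=12.93 Z=11.72 X=42.57
t=2.49: M=12.71 Z=12.28 X=43.16
X(0.87)=39.712 < 39.726 but X(0.88)=39.733 ≥ 39.726, so the first grid time is t=0.88.

Threshold first reached at t = 0.88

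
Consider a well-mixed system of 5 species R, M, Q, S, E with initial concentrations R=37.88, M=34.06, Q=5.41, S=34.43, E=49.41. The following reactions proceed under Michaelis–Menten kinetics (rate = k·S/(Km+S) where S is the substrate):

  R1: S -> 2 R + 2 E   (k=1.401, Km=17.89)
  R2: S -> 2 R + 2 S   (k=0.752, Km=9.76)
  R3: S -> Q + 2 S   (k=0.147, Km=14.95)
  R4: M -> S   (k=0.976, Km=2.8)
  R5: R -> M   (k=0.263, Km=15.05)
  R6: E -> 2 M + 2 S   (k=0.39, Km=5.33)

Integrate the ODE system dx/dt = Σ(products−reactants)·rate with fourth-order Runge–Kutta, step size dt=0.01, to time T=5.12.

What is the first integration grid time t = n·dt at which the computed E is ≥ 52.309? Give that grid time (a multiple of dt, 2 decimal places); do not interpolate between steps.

Threshold first reached at t = 1.92

RK4 with dt=0.01: 512 steps to T=5.12. Trajectory (selected grid times):
t=0.00: R=37.88 M=34.06 Q=5.41 S=34.43 E=49.41
t=0.57: R=39.50 M=34.06 Q=5.47 S=35.21 E=50.26
t=1.14: R=41.12 M=34.05 Q=5.53 S=35.99 E=51.13
t=1.71: R=42.76 M=34.05 Q=5.59 S=36.77 E=52.00
t=1.91: R=43.34 M=34.05 Q=5.61 S=37.04 E=52.30
t=1.92: R=43.36 M=34.05 Q=5.61 S=37.06 E=52.32
t=2.28: R=44.41 M=34.05 Q=5.65 S=37.55 E=52.87
t=2.84: R=46.03 M=34.06 Q=5.71 S=38.31 E=53.74
t=3.41: R=47.69 M=34.06 Q=5.77 S=39.09 E=54.63
t=3.98: R=49.37 M=34.07 Q=5.83 S=39.86 E=55.53
t=4.55: R=51.05 M=34.07 Q=5.89 S=40.63 E=56.43
t=5.12: R=52.73 M=34.08 Q=5.95 S=41.41 E=57.34
E(1.91)=52.302 < 52.309 but E(1.92)=52.317 ≥ 52.309, so the first grid time is t=1.92.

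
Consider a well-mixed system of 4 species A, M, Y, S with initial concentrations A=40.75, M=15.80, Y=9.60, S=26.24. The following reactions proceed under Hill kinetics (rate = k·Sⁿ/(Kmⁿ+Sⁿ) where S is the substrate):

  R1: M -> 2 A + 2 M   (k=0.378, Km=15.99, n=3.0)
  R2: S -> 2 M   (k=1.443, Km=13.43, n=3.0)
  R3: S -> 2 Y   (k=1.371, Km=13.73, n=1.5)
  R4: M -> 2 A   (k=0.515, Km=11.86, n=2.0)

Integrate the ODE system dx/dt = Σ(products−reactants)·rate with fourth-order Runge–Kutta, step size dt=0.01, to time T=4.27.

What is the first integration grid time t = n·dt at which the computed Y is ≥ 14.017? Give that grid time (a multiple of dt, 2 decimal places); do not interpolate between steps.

RK4 with dt=0.01: 427 steps to T=4.27. Trajectory (selected grid times):
t=0.00: A=40.75 M=15.80 Y=9.60 S=26.24
t=0.47: A=41.25 M=16.92 Y=10.53 S=25.18
t=0.95: A=41.80 M=18.05 Y=11.46 S=24.12
t=1.42: A=42.36 M=19.13 Y=12.35 S=23.10
t=1.90: A=42.95 M=20.21 Y=13.24 S=22.08
t=2.32: A=43.50 M=21.13 Y=14.01 S=21.21
t=2.33: A=43.51 M=21.16 Y=14.03 S=21.19
t=2.37: A=43.56 M=21.24 Y=14.10 S=21.11
t=2.85: A=44.20 M=22.27 Y=14.95 S=20.14
t=3.32: A=44.85 M=23.24 Y=15.76 S=19.22
t=3.80: A=45.52 M=24.19 Y=16.57 S=18.31
t=4.27: A=46.19 M=25.09 Y=17.34 S=17.45
Y(2.32)=14.007 < 14.017 but Y(2.33)=14.025 ≥ 14.017, so the first grid time is t=2.33.

Threshold first reached at t = 2.33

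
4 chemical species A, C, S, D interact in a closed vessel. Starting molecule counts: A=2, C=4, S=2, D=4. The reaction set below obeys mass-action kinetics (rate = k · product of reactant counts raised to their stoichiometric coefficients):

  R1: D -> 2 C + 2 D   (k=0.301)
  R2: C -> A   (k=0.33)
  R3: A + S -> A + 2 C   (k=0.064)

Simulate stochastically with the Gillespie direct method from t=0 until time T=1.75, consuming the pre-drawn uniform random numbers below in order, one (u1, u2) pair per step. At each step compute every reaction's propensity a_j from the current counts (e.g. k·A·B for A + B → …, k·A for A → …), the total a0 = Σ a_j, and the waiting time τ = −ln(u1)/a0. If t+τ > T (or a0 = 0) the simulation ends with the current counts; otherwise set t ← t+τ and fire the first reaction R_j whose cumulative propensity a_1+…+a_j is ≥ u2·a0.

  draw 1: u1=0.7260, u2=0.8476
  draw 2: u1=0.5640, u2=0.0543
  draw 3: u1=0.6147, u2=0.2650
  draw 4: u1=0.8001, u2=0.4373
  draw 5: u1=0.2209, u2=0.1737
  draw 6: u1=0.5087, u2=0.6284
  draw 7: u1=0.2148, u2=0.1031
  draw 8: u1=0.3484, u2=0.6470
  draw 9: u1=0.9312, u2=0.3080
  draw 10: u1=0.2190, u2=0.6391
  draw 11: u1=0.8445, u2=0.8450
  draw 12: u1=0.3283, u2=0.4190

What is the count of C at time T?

C at T = 8

t=0.000: A=2 C=4 S=2 D=4
Draw 1: a1=1.204, a2=1.320, a3=0.256, a0=2.780; τ=−ln(0.7260)/2.780=0.115 → t=0.115; u2·a0=0.8476·2.780=2.356; a1=1.204 < 2.356 ≤ a1+a2=2.524 → R2 fires; A=3 C=3 S=2 D=4
Draw 2: a1=1.204, a2=0.990, a3=0.384, a0=2.578; τ=−ln(0.5640)/2.578=0.222 → t=0.337; u2·a0=0.0543·2.578=0.140 ≤ a1=1.204 → R1 fires; A=3 C=5 S=2 D=5
Draw 3: a1=1.505, a2=1.650, a3=0.384, a0=3.539; τ=−ln(0.6147)/3.539=0.138 → t=0.475; u2·a0=0.2650·3.539=0.938 ≤ a1=1.505 → R1 fires; A=3 C=7 S=2 D=6
Draw 4: a1=1.806, a2=2.310, a3=0.384, a0=4.500; τ=−ln(0.8001)/4.500=0.050 → t=0.524; u2·a0=0.4373·4.500=1.968; a1=1.806 < 1.968 ≤ a1+a2=4.116 → R2 fires; A=4 C=6 S=2 D=6
Draw 5: a1=1.806, a2=1.980, a3=0.512, a0=4.298; τ=−ln(0.2209)/4.298=0.351 → t=0.876; u2·a0=0.1737·4.298=0.747 ≤ a1=1.806 → R1 fires; A=4 C=8 S=2 D=7
Draw 6: a1=2.107, a2=2.640, a3=0.512, a0=5.259; τ=−ln(0.5087)/5.259=0.129 → t=1.004; u2·a0=0.6284·5.259=3.305; a1=2.107 < 3.305 ≤ a1+a2=4.747 → R2 fires; A=5 C=7 S=2 D=7
Draw 7: a1=2.107, a2=2.310, a3=0.640, a0=5.057; τ=−ln(0.2148)/5.057=0.304 → t=1.308; u2·a0=0.1031·5.057=0.521 ≤ a1=2.107 → R1 fires; A=5 C=9 S=2 D=8
Draw 8: a1=2.408, a2=2.970, a3=0.640, a0=6.018; τ=−ln(0.3484)/6.018=0.175 → t=1.484; u2·a0=0.6470·6.018=3.894; a1=2.408 < 3.894 ≤ a1+a2=5.378 → R2 fires; A=6 C=8 S=2 D=8
Draw 9: a1=2.408, a2=2.640, a3=0.768, a0=5.816; τ=−ln(0.9312)/5.816=0.012 → t=1.496; u2·a0=0.3080·5.816=1.791 ≤ a1=2.408 → R1 fires; A=6 C=10 S=2 D=9
Draw 10: a1=2.709, a2=3.300, a3=0.768, a0=6.777; τ=−ln(0.2190)/6.777=0.224 → t=1.720; u2·a0=0.6391·6.777=4.331; a1=2.709 < 4.331 ≤ a1+a2=6.009 → R2 fires; A=7 C=9 S=2 D=9
Draw 11: a1=2.709, a2=2.970, a3=0.896, a0=6.575; τ=−ln(0.8445)/6.575=0.026 → t=1.746; u2·a0=0.8450·6.575=5.556; a1=2.709 < 5.556 ≤ a1+a2=5.679 → R2 fires; A=8 C=8 S=2 D=9
Draw 12: a1=2.709, a2=2.640, a3=1.024, a0=6.373; τ=−ln(0.3283)/6.373=0.175 → t=1.920 > T=1.75: stop.
Read off C at T=1.75: 8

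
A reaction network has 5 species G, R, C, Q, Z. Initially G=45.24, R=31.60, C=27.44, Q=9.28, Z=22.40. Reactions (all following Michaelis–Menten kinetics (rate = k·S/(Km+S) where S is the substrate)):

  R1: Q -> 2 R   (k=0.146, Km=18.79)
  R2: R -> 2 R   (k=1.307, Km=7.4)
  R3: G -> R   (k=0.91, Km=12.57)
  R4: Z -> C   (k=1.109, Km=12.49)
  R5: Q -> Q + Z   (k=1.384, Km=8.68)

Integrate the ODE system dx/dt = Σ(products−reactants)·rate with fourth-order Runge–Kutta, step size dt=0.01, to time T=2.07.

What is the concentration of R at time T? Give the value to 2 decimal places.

RK4 with dt=0.01: 207 steps to T=2.07. Trajectory (selected grid times):
t=0.00: G=45.24 R=31.60 C=27.44 Q=9.28 Z=22.40
t=0.23: G=45.08 R=32.03 C=27.60 Q=9.27 Z=22.40
t=0.46: G=44.91 R=32.46 C=27.77 Q=9.26 Z=22.40
t=0.69: G=44.75 R=32.89 C=27.93 Q=9.25 Z=22.40
t=0.92: G=44.59 R=33.32 C=28.10 Q=9.24 Z=22.40
t=1.15: G=44.42 R=33.75 C=28.26 Q=9.22 Z=22.40
t=1.38: G=44.26 R=34.19 C=28.42 Q=9.21 Z=22.40
t=1.61: G=44.10 R=34.62 C=28.59 Q=9.20 Z=22.40
t=1.84: G=43.93 R=35.05 C=28.75 Q=9.19 Z=22.40
t=2.07: G=43.77 R=35.48 C=28.91 Q=9.18 Z=22.40
Read off R at T=2.07: 35.48

R at T = 35.48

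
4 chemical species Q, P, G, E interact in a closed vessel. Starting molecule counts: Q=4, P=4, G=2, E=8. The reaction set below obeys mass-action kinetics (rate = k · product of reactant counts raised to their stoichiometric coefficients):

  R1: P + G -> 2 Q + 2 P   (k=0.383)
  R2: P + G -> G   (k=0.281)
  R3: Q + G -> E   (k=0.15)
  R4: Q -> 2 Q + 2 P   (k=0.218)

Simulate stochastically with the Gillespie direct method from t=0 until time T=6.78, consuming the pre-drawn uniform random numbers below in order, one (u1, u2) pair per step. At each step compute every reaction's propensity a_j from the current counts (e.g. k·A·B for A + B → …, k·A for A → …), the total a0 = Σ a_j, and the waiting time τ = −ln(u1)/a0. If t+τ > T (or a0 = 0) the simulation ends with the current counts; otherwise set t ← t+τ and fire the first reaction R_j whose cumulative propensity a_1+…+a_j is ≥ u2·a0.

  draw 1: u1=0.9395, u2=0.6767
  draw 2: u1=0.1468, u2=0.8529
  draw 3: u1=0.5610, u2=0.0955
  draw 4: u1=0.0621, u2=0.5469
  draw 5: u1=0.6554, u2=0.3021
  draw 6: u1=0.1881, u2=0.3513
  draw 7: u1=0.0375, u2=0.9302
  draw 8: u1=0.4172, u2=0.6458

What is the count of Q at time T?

t=0.000: Q=4 P=4 G=2 E=8
Draw 1: a1=3.064, a2=2.248, a3=1.200, a4=0.872, a0=7.384; τ=−ln(0.9395)/7.384=0.008 → t=0.008; u2·a0=0.6767·7.384=4.997; a1=3.064 < 4.997 ≤ a1+a2=5.312 → R2 fires; Q=4 P=3 G=2 E=8
Draw 2: a1=2.298, a2=1.686, a3=1.200, a4=0.872, a0=6.056; τ=−ln(0.1468)/6.056=0.317 → t=0.325; u2·a0=0.8529·6.056=5.165; a1+a2=3.984 < 5.165 ≤ a1+…+a3=5.184 → R3 fires; Q=3 P=3 G=1 E=9
Draw 3: a1=1.149, a2=0.843, a3=0.450, a4=0.654, a0=3.096; τ=−ln(0.5610)/3.096=0.187 → t=0.512; u2·a0=0.0955·3.096=0.296 ≤ a1=1.149 → R1 fires; Q=5 P=4 G=0 E=9
Draw 4: a1=0.000, a2=0.000, a3=0.000, a4=1.090, a0=1.090; τ=−ln(0.0621)/1.090=2.550 → t=3.062; u2·a0=0.5469·1.090=0.596; a1+…+a3=0.000 < 0.596 ≤ a1+…+a4=1.090 → R4 fires; Q=6 P=6 G=0 E=9
Draw 5: a1=0.000, a2=0.000, a3=0.000, a4=1.308, a0=1.308; τ=−ln(0.6554)/1.308=0.323 → t=3.385; u2·a0=0.3021·1.308=0.395; a1+…+a3=0.000 < 0.395 ≤ a1+…+a4=1.308 → R4 fires; Q=7 P=8 G=0 E=9
Draw 6: a1=0.000, a2=0.000, a3=0.000, a4=1.526, a0=1.526; τ=−ln(0.1881)/1.526=1.095 → t=4.479; u2·a0=0.3513·1.526=0.536; a1+…+a3=0.000 < 0.536 ≤ a1+…+a4=1.526 → R4 fires; Q=8 P=10 G=0 E=9
Draw 7: a1=0.000, a2=0.000, a3=0.000, a4=1.744, a0=1.744; τ=−ln(0.0375)/1.744=1.883 → t=6.362; u2·a0=0.9302·1.744=1.622; a1+…+a3=0.000 < 1.622 ≤ a1+…+a4=1.744 → R4 fires; Q=9 P=12 G=0 E=9
Draw 8: a1=0.000, a2=0.000, a3=0.000, a4=1.962, a0=1.962; τ=−ln(0.4172)/1.962=0.446 → t=6.808 > T=6.78: stop.
Read off Q at T=6.78: 9

Q at T = 9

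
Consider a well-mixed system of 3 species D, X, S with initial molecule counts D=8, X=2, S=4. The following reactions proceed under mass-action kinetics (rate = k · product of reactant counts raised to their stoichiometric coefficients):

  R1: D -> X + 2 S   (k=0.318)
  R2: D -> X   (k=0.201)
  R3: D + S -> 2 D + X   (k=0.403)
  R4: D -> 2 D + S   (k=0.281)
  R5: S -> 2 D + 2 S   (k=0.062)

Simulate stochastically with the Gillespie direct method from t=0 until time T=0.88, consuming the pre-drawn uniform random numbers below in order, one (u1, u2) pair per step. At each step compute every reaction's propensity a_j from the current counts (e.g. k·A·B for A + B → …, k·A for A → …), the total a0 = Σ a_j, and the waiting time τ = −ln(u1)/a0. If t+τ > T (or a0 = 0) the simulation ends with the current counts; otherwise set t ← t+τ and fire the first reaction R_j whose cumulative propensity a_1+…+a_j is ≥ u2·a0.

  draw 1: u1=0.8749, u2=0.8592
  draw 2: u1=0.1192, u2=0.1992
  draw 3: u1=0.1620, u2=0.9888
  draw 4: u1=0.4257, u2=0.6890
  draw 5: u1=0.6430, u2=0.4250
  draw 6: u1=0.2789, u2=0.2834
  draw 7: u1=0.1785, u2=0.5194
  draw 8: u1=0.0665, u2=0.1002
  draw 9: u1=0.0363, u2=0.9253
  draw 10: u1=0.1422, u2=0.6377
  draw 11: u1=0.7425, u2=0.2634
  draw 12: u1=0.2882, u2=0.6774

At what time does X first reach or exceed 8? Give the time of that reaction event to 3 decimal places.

Threshold first reached at t = 0.453

t=0.000: D=8 X=2 S=4
Draw 1: a1=2.544, a2=1.608, a3=12.896, a4=2.248, a5=0.248, a0=19.544; τ=−ln(0.8749)/19.544=0.007 → t=0.007; u2·a0=0.8592·19.544=16.792; a1+a2=4.152 < 16.792 ≤ a1+…+a3=17.048 → R3 fires; D=9 X=3 S=3
Draw 2: a1=2.862, a2=1.809, a3=10.881, a4=2.529, a5=0.186, a0=18.267; τ=−ln(0.1192)/18.267=0.116 → t=0.123; u2·a0=0.1992·18.267=3.639; a1=2.862 < 3.639 ≤ a1+a2=4.671 → R2 fires; D=8 X=4 S=3
Draw 3: a1=2.544, a2=1.608, a3=9.672, a4=2.248, a5=0.186, a0=16.258; τ=−ln(0.1620)/16.258=0.112 → t=0.235; u2·a0=0.9888·16.258=16.076; a1+…+a4=16.072 < 16.076 ≤ a1+…+a5=16.258 → R5 fires; D=10 X=4 S=4
Draw 4: a1=3.180, a2=2.010, a3=16.120, a4=2.810, a5=0.248, a0=24.368; τ=−ln(0.4257)/24.368=0.035 → t=0.270; u2·a0=0.6890·24.368=16.790; a1+a2=5.190 < 16.790 ≤ a1+…+a3=21.310 → R3 fires; D=11 X=5 S=3
Draw 5: a1=3.498, a2=2.211, a3=13.299, a4=3.091, a5=0.186, a0=22.285; τ=−ln(0.6430)/22.285=0.020 → t=0.290; u2·a0=0.4250·22.285=9.471; a1+a2=5.709 < 9.471 ≤ a1+…+a3=19.008 → R3 fires; D=12 X=6 S=2
Draw 6: a1=3.816, a2=2.412, a3=9.672, a4=3.372, a5=0.124, a0=19.396; τ=−ln(0.2789)/19.396=0.066 → t=0.356; u2·a0=0.2834·19.396=5.497; a1=3.816 < 5.497 ≤ a1+a2=6.228 → R2 fires; D=11 X=7 S=2
Draw 7: a1=3.498, a2=2.211, a3=8.866, a4=3.091, a5=0.124, a0=17.790; τ=−ln(0.1785)/17.790=0.097 → t=0.453; u2·a0=0.5194·17.790=9.240; a1+a2=5.709 < 9.240 ≤ a1+…+a3=14.575 → R3 fires; D=12 X=8 S=1
Draw 8: a1=3.816, a2=2.412, a3=4.836, a4=3.372, a5=0.062, a0=14.498; τ=−ln(0.0665)/14.498=0.187 → t=0.640; u2·a0=0.1002·14.498=1.453 ≤ a1=3.816 → R1 fires; D=11 X=9 S=3
Draw 9: a1=3.498, a2=2.211, a3=13.299, a4=3.091, a5=0.186, a0=22.285; τ=−ln(0.0363)/22.285=0.149 → t=0.789; u2·a0=0.9253·22.285=20.620; a1+…+a3=19.008 < 20.620 ≤ a1+…+a4=22.099 → R4 fires; D=12 X=9 S=4
Draw 10: a1=3.816, a2=2.412, a3=19.344, a4=3.372, a5=0.248, a0=29.192; τ=−ln(0.1422)/29.192=0.067 → t=0.855; u2·a0=0.6377·29.192=18.616; a1+a2=6.228 < 18.616 ≤ a1+…+a3=25.572 → R3 fires; D=13 X=10 S=3
Draw 11: a1=4.134, a2=2.613, a3=15.717, a4=3.653, a5=0.186, a0=26.303; τ=−ln(0.7425)/26.303=0.011 → t=0.867; u2·a0=0.2634·26.303=6.928; a1+a2=6.747 < 6.928 ≤ a1+…+a3=22.464 → R3 fires; D=14 X=11 S=2
Draw 12: a1=4.452, a2=2.814, a3=11.284, a4=3.934, a5=0.124, a0=22.608; τ=−ln(0.2882)/22.608=0.055 → t=0.922 > T=0.88: stop.
X first becomes ≥ 8 when it reaches 8 at the event at t=0.453.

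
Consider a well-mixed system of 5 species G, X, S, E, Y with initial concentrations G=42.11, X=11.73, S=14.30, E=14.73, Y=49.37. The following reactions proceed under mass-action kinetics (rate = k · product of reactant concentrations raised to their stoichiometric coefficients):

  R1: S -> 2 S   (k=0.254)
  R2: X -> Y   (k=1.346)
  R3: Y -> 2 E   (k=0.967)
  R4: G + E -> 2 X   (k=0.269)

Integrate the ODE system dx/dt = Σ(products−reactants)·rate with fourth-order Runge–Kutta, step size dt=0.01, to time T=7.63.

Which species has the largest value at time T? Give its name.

Dominant species at T: E

RK4 with dt=0.01: 763 steps to T=7.63. Trajectory (selected grid times):
t=0.00: G=42.11 X=11.73 S=14.30 E=14.73 Y=49.37
t=0.85: G=0.10 X=42.18 S=17.75 E=60.28 Y=59.17
t=1.70: G=0.00 X=13.50 S=22.02 E=147.81 Y=44.22
t=2.54: G=0.00 X=4.36 S=27.26 E=203.68 Y=25.43
t=3.39: G=0.00 X=1.39 S=33.83 E=234.38 Y=13.05
t=4.24: G=0.00 X=0.44 S=41.98 E=249.71 Y=6.33
t=5.09: G=0.00 X=0.14 S=52.10 E=257.03 Y=2.97
t=5.93: G=0.00 X=0.05 S=64.49 E=260.41 Y=1.38
t=6.78: G=0.00 X=0.01 S=80.03 E=261.98 Y=0.63
t=7.63: G=0.00 X=0.00 S=99.31 E=262.69 Y=0.28
At T=7.63: G=0.00 X=0.00 S=99.31 E=262.69 Y=0.28; the largest is E.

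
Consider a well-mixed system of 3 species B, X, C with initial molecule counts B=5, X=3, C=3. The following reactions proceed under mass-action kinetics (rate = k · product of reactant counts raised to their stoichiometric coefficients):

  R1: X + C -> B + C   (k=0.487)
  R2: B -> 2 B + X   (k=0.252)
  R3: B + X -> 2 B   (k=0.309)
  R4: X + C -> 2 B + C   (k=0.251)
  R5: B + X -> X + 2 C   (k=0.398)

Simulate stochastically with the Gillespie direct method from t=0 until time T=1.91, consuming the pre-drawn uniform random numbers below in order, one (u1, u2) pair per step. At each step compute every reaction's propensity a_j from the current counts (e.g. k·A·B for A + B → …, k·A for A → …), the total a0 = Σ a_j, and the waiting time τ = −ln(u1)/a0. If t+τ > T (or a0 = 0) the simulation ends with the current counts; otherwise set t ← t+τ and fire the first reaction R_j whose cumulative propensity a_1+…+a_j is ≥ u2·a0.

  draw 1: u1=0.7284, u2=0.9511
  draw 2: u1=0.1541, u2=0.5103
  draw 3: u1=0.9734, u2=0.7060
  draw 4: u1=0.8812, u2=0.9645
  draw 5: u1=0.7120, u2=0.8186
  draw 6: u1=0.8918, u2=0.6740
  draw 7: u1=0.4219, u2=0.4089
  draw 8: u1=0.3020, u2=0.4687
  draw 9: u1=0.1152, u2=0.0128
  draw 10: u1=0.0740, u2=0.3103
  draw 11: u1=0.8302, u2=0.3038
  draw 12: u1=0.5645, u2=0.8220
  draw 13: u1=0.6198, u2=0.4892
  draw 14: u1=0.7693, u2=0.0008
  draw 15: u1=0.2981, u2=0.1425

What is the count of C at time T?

C at T = 11

t=0.000: B=5 X=3 C=3
Draw 1: a1=4.383, a2=1.260, a3=4.635, a4=2.259, a5=5.970, a0=18.507; τ=−ln(0.7284)/18.507=0.017 → t=0.017; u2·a0=0.9511·18.507=17.602; a1+…+a4=12.537 < 17.602 ≤ a1+…+a5=18.507 → R5 fires; B=4 X=3 C=5
Draw 2: a1=7.305, a2=1.008, a3=3.708, a4=3.765, a5=4.776, a0=20.562; τ=−ln(0.1541)/20.562=0.091 → t=0.108; u2·a0=0.5103·20.562=10.493; a1+a2=8.313 < 10.493 ≤ a1+…+a3=12.021 → R3 fires; B=5 X=2 C=5
Draw 3: a1=4.870, a2=1.260, a3=3.090, a4=2.510, a5=3.980, a0=15.710; τ=−ln(0.9734)/15.710=0.002 → t=0.110; u2·a0=0.7060·15.710=11.091; a1+…+a3=9.220 < 11.091 ≤ a1+…+a4=11.730 → R4 fires; B=7 X=1 C=5
Draw 4: a1=2.435, a2=1.764, a3=2.163, a4=1.255, a5=2.786, a0=10.403; τ=−ln(0.8812)/10.403=0.012 → t=0.122; u2·a0=0.9645·10.403=10.034; a1+…+a4=7.617 < 10.034 ≤ a1+…+a5=10.403 → R5 fires; B=6 X=1 C=7
Draw 5: a1=3.409, a2=1.512, a3=1.854, a4=1.757, a5=2.388, a0=10.920; τ=−ln(0.7120)/10.920=0.031 → t=0.153; u2·a0=0.8186·10.920=8.939; a1+…+a4=8.532 < 8.939 ≤ a1+…+a5=10.920 → R5 fires; B=5 X=1 C=9
Draw 6: a1=4.383, a2=1.260, a3=1.545, a4=2.259, a5=1.990, a0=11.437; τ=−ln(0.8918)/11.437=0.010 → t=0.163; u2·a0=0.6740·11.437=7.709; a1+…+a3=7.188 < 7.709 ≤ a1+…+a4=9.447 → R4 fires; B=7 X=0 C=9
Draw 7: a1=0.000, a2=1.764, a3=0.000, a4=0.000, a5=0.000, a0=1.764; τ=−ln(0.4219)/1.764=0.489 → t=0.652; u2·a0=0.4089·1.764=0.721; a1=0.000 < 0.721 ≤ a1+a2=1.764 → R2 fires; B=8 X=1 C=9
Draw 8: a1=4.383, a2=2.016, a3=2.472, a4=2.259, a5=3.184, a0=14.314; τ=−ln(0.3020)/14.314=0.084 → t=0.736; u2·a0=0.4687·14.314=6.709; a1+a2=6.399 < 6.709 ≤ a1+…+a3=8.871 → R3 fires; B=9 X=0 C=9
Draw 9: a1=0.000, a2=2.268, a3=0.000, a4=0.000, a5=0.000, a0=2.268; τ=−ln(0.1152)/2.268=0.953 → t=1.689; u2·a0=0.0128·2.268=0.029; a1=0.000 < 0.029 ≤ a1+a2=2.268 → R2 fires; B=10 X=1 C=9
Draw 10: a1=4.383, a2=2.520, a3=3.090, a4=2.259, a5=3.980, a0=16.232; τ=−ln(0.0740)/16.232=0.160 → t=1.849; u2·a0=0.3103·16.232=5.037; a1=4.383 < 5.037 ≤ a1+a2=6.903 → R2 fires; B=11 X=2 C=9
Draw 11: a1=8.766, a2=2.772, a3=6.798, a4=4.518, a5=8.756, a0=31.610; τ=−ln(0.8302)/31.610=0.006 → t=1.855; u2·a0=0.3038·31.610=9.603; a1=8.766 < 9.603 ≤ a1+a2=11.538 → R2 fires; B=12 X=3 C=9
Draw 12: a1=13.149, a2=3.024, a3=11.124, a4=6.777, a5=14.328, a0=48.402; τ=−ln(0.5645)/48.402=0.012 → t=1.867; u2·a0=0.8220·48.402=39.786; a1+…+a4=34.074 < 39.786 ≤ a1+…+a5=48.402 → R5 fires; B=11 X=3 C=11
Draw 13: a1=16.071, a2=2.772, a3=10.197, a4=8.283, a5=13.134, a0=50.457; τ=−ln(0.6198)/50.457=0.009 → t=1.876; u2·a0=0.4892·50.457=24.684; a1+a2=18.843 < 24.684 ≤ a1+…+a3=29.040 → R3 fires; B=12 X=2 C=11
Draw 14: a1=10.714, a2=3.024, a3=7.416, a4=5.522, a5=9.552, a0=36.228; τ=−ln(0.7693)/36.228=0.007 → t=1.884; u2·a0=0.0008·36.228=0.029 ≤ a1=10.714 → R1 fires; B=13 X=1 C=11
Draw 15: a1=5.357, a2=3.276, a3=4.017, a4=2.761, a5=5.174, a0=20.585; τ=−ln(0.2981)/20.585=0.059 → t=1.942 > T=1.91: stop.
Read off C at T=1.91: 11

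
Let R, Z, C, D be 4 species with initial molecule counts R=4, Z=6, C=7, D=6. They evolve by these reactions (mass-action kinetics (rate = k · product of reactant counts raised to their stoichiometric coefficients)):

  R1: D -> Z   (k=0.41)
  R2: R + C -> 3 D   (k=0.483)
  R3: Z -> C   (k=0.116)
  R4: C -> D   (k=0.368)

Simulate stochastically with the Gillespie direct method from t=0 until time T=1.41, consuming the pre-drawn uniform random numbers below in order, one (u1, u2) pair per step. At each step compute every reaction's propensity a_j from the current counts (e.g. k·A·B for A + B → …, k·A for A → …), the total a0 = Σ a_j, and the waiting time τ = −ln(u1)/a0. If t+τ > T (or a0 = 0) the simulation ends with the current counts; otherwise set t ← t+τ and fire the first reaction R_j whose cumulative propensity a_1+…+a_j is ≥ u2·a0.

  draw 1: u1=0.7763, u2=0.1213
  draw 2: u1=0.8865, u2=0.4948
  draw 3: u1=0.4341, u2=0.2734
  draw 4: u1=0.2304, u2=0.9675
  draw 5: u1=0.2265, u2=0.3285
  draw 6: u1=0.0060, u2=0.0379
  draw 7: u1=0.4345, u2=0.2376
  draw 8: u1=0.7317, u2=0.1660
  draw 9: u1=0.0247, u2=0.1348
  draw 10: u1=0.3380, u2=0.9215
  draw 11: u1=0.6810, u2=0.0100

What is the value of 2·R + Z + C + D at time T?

Check how each reaction changes W = 2·R + Z + C + D (weight of products minus weight of reactants):
R1: D -> Z: (1·1) − (1·1) = 1 − 1 = 0
R2: R + C -> 3 D: (1·3) − (2·1 + 1·1) = 3 − 3 = 0
R3: Z -> C: (1·1) − (1·1) = 1 − 1 = 0
R4: C -> D: (1·1) − (1·1) = 1 − 1 = 0
Every reaction leaves W unchanged, so W is conserved and no simulation is needed: W(T) = W(0) = 2·4 + 6 + 7 + 6 = 27

Value at T = 27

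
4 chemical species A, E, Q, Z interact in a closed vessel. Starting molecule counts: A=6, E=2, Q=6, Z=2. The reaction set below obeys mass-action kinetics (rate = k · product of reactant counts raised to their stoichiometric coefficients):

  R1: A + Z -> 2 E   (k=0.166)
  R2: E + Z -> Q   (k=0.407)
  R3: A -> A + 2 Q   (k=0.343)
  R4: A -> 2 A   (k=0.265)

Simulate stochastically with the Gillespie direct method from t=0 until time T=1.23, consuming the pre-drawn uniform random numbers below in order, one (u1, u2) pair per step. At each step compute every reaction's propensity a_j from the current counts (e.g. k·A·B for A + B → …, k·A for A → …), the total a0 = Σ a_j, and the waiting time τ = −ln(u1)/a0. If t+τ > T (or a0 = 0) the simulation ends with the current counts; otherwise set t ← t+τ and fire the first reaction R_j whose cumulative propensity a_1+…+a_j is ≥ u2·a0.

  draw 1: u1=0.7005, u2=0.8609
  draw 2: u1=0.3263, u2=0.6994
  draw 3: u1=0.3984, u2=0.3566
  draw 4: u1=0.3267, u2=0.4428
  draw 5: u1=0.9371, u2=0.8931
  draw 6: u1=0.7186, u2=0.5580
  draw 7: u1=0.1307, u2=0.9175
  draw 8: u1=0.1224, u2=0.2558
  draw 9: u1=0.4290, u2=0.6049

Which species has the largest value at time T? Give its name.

Dominant species at T: Q

t=0.000: A=6 E=2 Q=6 Z=2
Draw 1: a1=1.992, a2=1.628, a3=2.058, a4=1.590, a0=7.268; τ=−ln(0.7005)/7.268=0.049 → t=0.049; u2·a0=0.8609·7.268=6.257; a1+…+a3=5.678 < 6.257 ≤ a1+…+a4=7.268 → R4 fires; A=7 E=2 Q=6 Z=2
Draw 2: a1=2.324, a2=1.628, a3=2.401, a4=1.855, a0=8.208; τ=−ln(0.3263)/8.208=0.136 → t=0.185; u2·a0=0.6994·8.208=5.741; a1+a2=3.952 < 5.741 ≤ a1+…+a3=6.353 → R3 fires; A=7 E=2 Q=8 Z=2
Draw 3: a1=2.324, a2=1.628, a3=2.401, a4=1.855, a0=8.208; τ=−ln(0.3984)/8.208=0.112 → t=0.298; u2·a0=0.3566·8.208=2.927; a1=2.324 < 2.927 ≤ a1+a2=3.952 → R2 fires; A=7 E=1 Q=9 Z=1
Draw 4: a1=1.162, a2=0.407, a3=2.401, a4=1.855, a0=5.825; τ=−ln(0.3267)/5.825=0.192 → t=0.490; u2·a0=0.4428·5.825=2.579; a1+a2=1.569 < 2.579 ≤ a1+…+a3=3.970 → R3 fires; A=7 E=1 Q=11 Z=1
Draw 5: a1=1.162, a2=0.407, a3=2.401, a4=1.855, a0=5.825; τ=−ln(0.9371)/5.825=0.011 → t=0.501; u2·a0=0.8931·5.825=5.202; a1+…+a3=3.970 < 5.202 ≤ a1+…+a4=5.825 → R4 fires; A=8 E=1 Q=11 Z=1
Draw 6: a1=1.328, a2=0.407, a3=2.744, a4=2.120, a0=6.599; τ=−ln(0.7186)/6.599=0.050 → t=0.551; u2·a0=0.5580·6.599=3.682; a1+a2=1.735 < 3.682 ≤ a1+…+a3=4.479 → R3 fires; A=8 E=1 Q=13 Z=1
Draw 7: a1=1.328, a2=0.407, a3=2.744, a4=2.120, a0=6.599; τ=−ln(0.1307)/6.599=0.308 → t=0.859; u2·a0=0.9175·6.599=6.055; a1+…+a3=4.479 < 6.055 ≤ a1+…+a4=6.599 → R4 fires; A=9 E=1 Q=13 Z=1
Draw 8: a1=1.494, a2=0.407, a3=3.087, a4=2.385, a0=7.373; τ=−ln(0.1224)/7.373=0.285 → t=1.144; u2·a0=0.2558·7.373=1.886; a1=1.494 < 1.886 ≤ a1+a2=1.901 → R2 fires; A=9 E=0 Q=14 Z=0
Draw 9: a1=0.000, a2=0.000, a3=3.087, a4=2.385, a0=5.472; τ=−ln(0.4290)/5.472=0.155 → t=1.299 > T=1.23: stop.
At T=1.23: A=9 E=0 Q=14 Z=0; the largest is Q.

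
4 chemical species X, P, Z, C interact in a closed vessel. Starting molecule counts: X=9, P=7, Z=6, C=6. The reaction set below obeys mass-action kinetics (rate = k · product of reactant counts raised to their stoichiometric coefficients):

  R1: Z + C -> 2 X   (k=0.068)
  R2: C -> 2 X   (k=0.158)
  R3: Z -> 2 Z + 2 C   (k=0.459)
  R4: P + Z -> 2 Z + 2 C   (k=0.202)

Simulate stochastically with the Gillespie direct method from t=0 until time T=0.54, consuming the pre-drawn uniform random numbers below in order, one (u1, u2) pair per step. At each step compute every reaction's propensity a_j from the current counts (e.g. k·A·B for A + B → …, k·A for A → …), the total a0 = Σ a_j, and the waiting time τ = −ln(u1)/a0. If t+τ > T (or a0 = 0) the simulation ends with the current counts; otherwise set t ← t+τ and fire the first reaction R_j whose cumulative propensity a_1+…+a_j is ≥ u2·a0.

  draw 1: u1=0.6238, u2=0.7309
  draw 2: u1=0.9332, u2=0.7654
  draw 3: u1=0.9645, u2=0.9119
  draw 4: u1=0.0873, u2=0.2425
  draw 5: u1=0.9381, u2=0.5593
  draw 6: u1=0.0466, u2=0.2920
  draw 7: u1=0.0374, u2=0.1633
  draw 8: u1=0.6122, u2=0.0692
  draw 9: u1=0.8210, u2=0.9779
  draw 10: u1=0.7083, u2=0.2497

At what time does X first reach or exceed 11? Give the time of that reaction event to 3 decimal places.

t=0.000: X=9 P=7 Z=6 C=6
Draw 1: a1=2.448, a2=0.948, a3=2.754, a4=8.484, a0=14.634; τ=−ln(0.6238)/14.634=0.032 → t=0.032; u2·a0=0.7309·14.634=10.696; a1+…+a3=6.150 < 10.696 ≤ a1+…+a4=14.634 → R4 fires; X=9 P=6 Z=7 C=8
Draw 2: a1=3.808, a2=1.264, a3=3.213, a4=8.484, a0=16.769; τ=−ln(0.9332)/16.769=0.004 → t=0.036; u2·a0=0.7654·16.769=12.835; a1+…+a3=8.285 < 12.835 ≤ a1+…+a4=16.769 → R4 fires; X=9 P=5 Z=8 C=10
Draw 3: a1=5.440, a2=1.580, a3=3.672, a4=8.080, a0=18.772; τ=−ln(0.9645)/18.772=0.002 → t=0.038; u2·a0=0.9119·18.772=17.118; a1+…+a3=10.692 < 17.118 ≤ a1+…+a4=18.772 → R4 fires; X=9 P=4 Z=9 C=12
Draw 4: a1=7.344, a2=1.896, a3=4.131, a4=7.272, a0=20.643; τ=−ln(0.0873)/20.643=0.118 → t=0.156; u2·a0=0.2425·20.643=5.006 ≤ a1=7.344 → R1 fires; X=11 P=4 Z=8 C=11
Draw 5: a1=5.984, a2=1.738, a3=3.672, a4=6.464, a0=17.858; τ=−ln(0.9381)/17.858=0.004 → t=0.160; u2·a0=0.5593·17.858=9.988; a1+a2=7.722 < 9.988 ≤ a1+…+a3=11.394 → R3 fires; X=11 P=4 Z=9 C=13
Draw 6: a1=7.956, a2=2.054, a3=4.131, a4=7.272, a0=21.413; τ=−ln(0.0466)/21.413=0.143 → t=0.303; u2·a0=0.2920·21.413=6.253 ≤ a1=7.956 → R1 fires; X=13 P=4 Z=8 C=12
Draw 7: a1=6.528, a2=1.896, a3=3.672, a4=6.464, a0=18.560; τ=−ln(0.0374)/18.560=0.177 → t=0.480; u2·a0=0.1633·18.560=3.031 ≤ a1=6.528 → R1 fires; X=15 P=4 Z=7 C=11
Draw 8: a1=5.236, a2=1.738, a3=3.213, a4=5.656, a0=15.843; τ=−ln(0.6122)/15.843=0.031 → t=0.511; u2·a0=0.0692·15.843=1.096 ≤ a1=5.236 → R1 fires; X=17 P=4 Z=6 C=10
Draw 9: a1=4.080, a2=1.580, a3=2.754, a4=4.848, a0=13.262; τ=−ln(0.8210)/13.262=0.015 → t=0.526; u2·a0=0.9779·13.262=12.969; a1+…+a3=8.414 < 12.969 ≤ a1+…+a4=13.262 → R4 fires; X=17 P=3 Z=7 C=12
Draw 10: a1=5.712, a2=1.896, a3=3.213, a4=4.242, a0=15.063; τ=−ln(0.7083)/15.063=0.023 → t=0.549 > T=0.54: stop.
X first becomes ≥ 11 when it reaches 11 at the event at t=0.156.

Threshold first reached at t = 0.156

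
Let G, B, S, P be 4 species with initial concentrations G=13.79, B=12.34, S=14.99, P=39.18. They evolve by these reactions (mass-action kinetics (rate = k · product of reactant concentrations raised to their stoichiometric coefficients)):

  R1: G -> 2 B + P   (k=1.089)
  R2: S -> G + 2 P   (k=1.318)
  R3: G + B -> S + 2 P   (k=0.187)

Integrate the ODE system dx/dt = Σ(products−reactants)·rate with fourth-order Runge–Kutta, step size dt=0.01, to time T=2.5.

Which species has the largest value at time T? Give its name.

RK4 with dt=0.01: 250 steps to T=2.5. Trajectory (selected grid times):
t=0.00: G=13.79 B=12.34 S=14.99 P=39.18
t=0.28: G=9.20 B=12.03 S=16.20 P=68.42
t=0.56: G=7.43 B=11.90 S=15.46 P=92.93
t=0.83: G=6.53 B=11.82 S=14.32 P=113.91
t=1.11: G=5.88 B=11.78 S=13.09 P=133.56
t=1.39: G=5.34 B=11.74 S=11.92 P=151.39
t=1.67: G=4.86 B=11.72 S=10.85 P=167.59
t=1.94: G=4.44 B=11.71 S=9.91 P=181.83
t=2.22: G=4.04 B=11.69 S=9.01 P=195.29
t=2.50: G=3.68 B=11.69 S=8.20 P=207.53
At T=2.5: G=3.68 B=11.69 S=8.20 P=207.53; the largest is P.

Dominant species at T: P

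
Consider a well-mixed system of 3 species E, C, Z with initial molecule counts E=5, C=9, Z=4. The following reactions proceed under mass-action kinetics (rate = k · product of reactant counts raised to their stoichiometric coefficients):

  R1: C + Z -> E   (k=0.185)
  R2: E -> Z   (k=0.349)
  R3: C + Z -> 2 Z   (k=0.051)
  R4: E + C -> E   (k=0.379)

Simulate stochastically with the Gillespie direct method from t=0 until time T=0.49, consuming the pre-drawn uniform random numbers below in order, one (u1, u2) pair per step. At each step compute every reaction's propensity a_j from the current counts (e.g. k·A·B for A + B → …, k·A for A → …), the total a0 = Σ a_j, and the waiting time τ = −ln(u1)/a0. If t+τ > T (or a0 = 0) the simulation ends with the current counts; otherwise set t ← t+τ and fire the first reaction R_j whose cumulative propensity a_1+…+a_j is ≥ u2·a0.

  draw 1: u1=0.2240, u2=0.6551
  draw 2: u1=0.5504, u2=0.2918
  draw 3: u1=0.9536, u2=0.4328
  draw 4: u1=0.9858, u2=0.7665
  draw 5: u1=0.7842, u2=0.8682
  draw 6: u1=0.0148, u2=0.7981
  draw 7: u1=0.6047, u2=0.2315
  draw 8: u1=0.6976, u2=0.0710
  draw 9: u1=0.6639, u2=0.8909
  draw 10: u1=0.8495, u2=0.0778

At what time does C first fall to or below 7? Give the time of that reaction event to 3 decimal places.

Threshold first reached at t = 0.081

t=0.000: E=5 C=9 Z=4
Draw 1: a1=6.660, a2=1.745, a3=1.836, a4=17.055, a0=27.296; τ=−ln(0.2240)/27.296=0.055 → t=0.055; u2·a0=0.6551·27.296=17.882; a1+…+a3=10.241 < 17.882 ≤ a1+…+a4=27.296 → R4 fires; E=5 C=8 Z=4
Draw 2: a1=5.920, a2=1.745, a3=1.632, a4=15.160, a0=24.457; τ=−ln(0.5504)/24.457=0.024 → t=0.079; u2·a0=0.2918·24.457=7.137; a1=5.920 < 7.137 ≤ a1+a2=7.665 → R2 fires; E=4 C=8 Z=5
Draw 3: a1=7.400, a2=1.396, a3=2.040, a4=12.128, a0=22.964; τ=−ln(0.9536)/22.964=0.002 → t=0.081; u2·a0=0.4328·22.964=9.939; a1+a2=8.796 < 9.939 ≤ a1+…+a3=10.836 → R3 fires; E=4 C=7 Z=6
Draw 4: a1=7.770, a2=1.396, a3=2.142, a4=10.612, a0=21.920; τ=−ln(0.9858)/21.920=0.001 → t=0.082; u2·a0=0.7665·21.920=16.802; a1+…+a3=11.308 < 16.802 ≤ a1+…+a4=21.920 → R4 fires; E=4 C=6 Z=6
Draw 5: a1=6.660, a2=1.396, a3=1.836, a4=9.096, a0=18.988; τ=−ln(0.7842)/18.988=0.013 → t=0.095; u2·a0=0.8682·18.988=16.485; a1+…+a3=9.892 < 16.485 ≤ a1+…+a4=18.988 → R4 fires; E=4 C=5 Z=6
Draw 6: a1=5.550, a2=1.396, a3=1.530, a4=7.580, a0=16.056; τ=−ln(0.0148)/16.056=0.262 → t=0.357; u2·a0=0.7981·16.056=12.814; a1+…+a3=8.476 < 12.814 ≤ a1+…+a4=16.056 → R4 fires; E=4 C=4 Z=6
Draw 7: a1=4.440, a2=1.396, a3=1.224, a4=6.064, a0=13.124; τ=−ln(0.6047)/13.124=0.038 → t=0.395; u2·a0=0.2315·13.124=3.038 ≤ a1=4.440 → R1 fires; E=5 C=3 Z=5
Draw 8: a1=2.775, a2=1.745, a3=0.765, a4=5.685, a0=10.970; τ=−ln(0.6976)/10.970=0.033 → t=0.428; u2·a0=0.0710·10.970=0.779 ≤ a1=2.775 → R1 fires; E=6 C=2 Z=4
Draw 9: a1=1.480, a2=2.094, a3=0.408, a4=4.548, a0=8.530; τ=−ln(0.6639)/8.530=0.048 → t=0.476; u2·a0=0.8909·8.530=7.599; a1+…+a3=3.982 < 7.599 ≤ a1+…+a4=8.530 → R4 fires; E=6 C=1 Z=4
Draw 10: a1=0.740, a2=2.094, a3=0.204, a4=2.274, a0=5.312; τ=−ln(0.8495)/5.312=0.031 → t=0.507 > T=0.49: stop.
C first becomes ≤ 7 when it reaches 7 at the event at t=0.081.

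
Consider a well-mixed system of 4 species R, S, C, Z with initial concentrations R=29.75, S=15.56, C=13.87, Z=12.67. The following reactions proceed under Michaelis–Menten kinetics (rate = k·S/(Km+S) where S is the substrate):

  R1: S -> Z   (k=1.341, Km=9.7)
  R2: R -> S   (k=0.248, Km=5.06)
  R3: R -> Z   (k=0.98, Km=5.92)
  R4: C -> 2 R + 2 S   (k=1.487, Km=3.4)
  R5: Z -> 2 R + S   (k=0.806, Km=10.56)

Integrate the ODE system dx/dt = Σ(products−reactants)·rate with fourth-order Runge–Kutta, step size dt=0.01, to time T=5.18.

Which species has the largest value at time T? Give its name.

RK4 with dt=0.01: 518 steps to T=5.18. Trajectory (selected grid times):
t=0.00: R=29.75 S=15.56 C=13.87 Z=12.67
t=0.58: R=31.05 S=16.83 C=13.18 Z=13.37
t=1.15: R=32.31 S=18.06 C=12.51 Z=14.08
t=1.73: R=33.59 S=19.30 C=11.84 Z=14.80
t=2.30: R=34.85 S=20.48 C=11.18 Z=15.52
t=2.88: R=36.11 S=21.67 C=10.53 Z=16.26
t=3.45: R=37.34 S=22.82 C=9.89 Z=16.99
t=4.03: R=38.57 S=23.96 C=9.25 Z=17.74
t=4.60: R=39.77 S=25.05 C=8.64 Z=18.48
t=5.18: R=40.97 S=26.14 C=8.03 Z=19.24
At T=5.18: R=40.97 S=26.14 C=8.03 Z=19.24; the largest is R.

Dominant species at T: R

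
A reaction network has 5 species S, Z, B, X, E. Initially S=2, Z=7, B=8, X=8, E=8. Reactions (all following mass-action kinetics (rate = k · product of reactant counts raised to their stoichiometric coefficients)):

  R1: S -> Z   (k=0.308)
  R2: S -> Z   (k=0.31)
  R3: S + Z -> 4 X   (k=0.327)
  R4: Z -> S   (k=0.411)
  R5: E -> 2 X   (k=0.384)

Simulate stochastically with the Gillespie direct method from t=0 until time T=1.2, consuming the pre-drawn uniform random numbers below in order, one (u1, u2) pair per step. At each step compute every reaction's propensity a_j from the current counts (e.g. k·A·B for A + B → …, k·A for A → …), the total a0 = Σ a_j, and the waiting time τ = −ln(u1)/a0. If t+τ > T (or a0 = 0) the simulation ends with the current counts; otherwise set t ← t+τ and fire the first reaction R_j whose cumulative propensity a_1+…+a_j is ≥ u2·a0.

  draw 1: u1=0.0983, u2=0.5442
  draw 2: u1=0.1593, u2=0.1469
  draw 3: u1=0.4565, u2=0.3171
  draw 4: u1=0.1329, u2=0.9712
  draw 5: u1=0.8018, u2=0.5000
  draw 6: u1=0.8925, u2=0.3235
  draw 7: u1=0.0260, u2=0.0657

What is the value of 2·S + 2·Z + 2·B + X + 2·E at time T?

Value at T = 58

Check how each reaction changes W = 2·S + 2·Z + 2·B + X + 2·E (weight of products minus weight of reactants):
R1: S -> Z: (2·1) − (2·1) = 2 − 2 = 0
R2: S -> Z: (2·1) − (2·1) = 2 − 2 = 0
R3: S + Z -> 4 X: (1·4) − (2·1 + 2·1) = 4 − 4 = 0
R4: Z -> S: (2·1) − (2·1) = 2 − 2 = 0
R5: E -> 2 X: (1·2) − (2·1) = 2 − 2 = 0
Every reaction leaves W unchanged, so W is conserved and no simulation is needed: W(T) = W(0) = 2·2 + 2·7 + 2·8 + 8 + 2·8 = 58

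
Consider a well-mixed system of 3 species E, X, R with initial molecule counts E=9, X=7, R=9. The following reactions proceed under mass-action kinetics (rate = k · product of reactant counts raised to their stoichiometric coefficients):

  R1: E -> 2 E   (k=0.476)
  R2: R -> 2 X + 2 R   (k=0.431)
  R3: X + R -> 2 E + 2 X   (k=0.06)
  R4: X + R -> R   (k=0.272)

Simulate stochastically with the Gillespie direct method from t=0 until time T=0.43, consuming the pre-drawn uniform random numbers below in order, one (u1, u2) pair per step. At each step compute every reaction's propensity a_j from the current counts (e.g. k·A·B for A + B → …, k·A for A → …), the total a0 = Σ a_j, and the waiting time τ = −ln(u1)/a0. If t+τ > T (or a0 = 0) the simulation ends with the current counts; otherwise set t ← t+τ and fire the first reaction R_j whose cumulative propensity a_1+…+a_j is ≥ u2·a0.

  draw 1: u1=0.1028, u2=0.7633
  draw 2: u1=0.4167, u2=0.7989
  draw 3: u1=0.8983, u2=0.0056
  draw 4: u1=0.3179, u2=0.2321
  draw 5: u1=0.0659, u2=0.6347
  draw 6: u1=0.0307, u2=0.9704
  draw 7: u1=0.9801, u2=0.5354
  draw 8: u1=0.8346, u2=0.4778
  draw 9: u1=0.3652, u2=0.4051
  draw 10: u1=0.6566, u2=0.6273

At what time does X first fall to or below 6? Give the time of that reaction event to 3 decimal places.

Threshold first reached at t = 0.078

t=0.000: E=9 X=7 R=9
Draw 1: a1=4.284, a2=3.879, a3=3.780, a4=17.136, a0=29.079; τ=−ln(0.1028)/29.079=0.078 → t=0.078; u2·a0=0.7633·29.079=22.196; a1+…+a3=11.943 < 22.196 ≤ a1+…+a4=29.079 → R4 fires; E=9 X=6 R=9
Draw 2: a1=4.284, a2=3.879, a3=3.240, a4=14.688, a0=26.091; τ=−ln(0.4167)/26.091=0.034 → t=0.112; u2·a0=0.7989·26.091=20.844; a1+…+a3=11.403 < 20.844 ≤ a1+…+a4=26.091 → R4 fires; E=9 X=5 R=9
Draw 3: a1=4.284, a2=3.879, a3=2.700, a4=12.240, a0=23.103; τ=−ln(0.8983)/23.103=0.005 → t=0.116; u2·a0=0.0056·23.103=0.129 ≤ a1=4.284 → R1 fires; E=10 X=5 R=9
Draw 4: a1=4.760, a2=3.879, a3=2.700, a4=12.240, a0=23.579; τ=−ln(0.3179)/23.579=0.049 → t=0.165; u2·a0=0.2321·23.579=5.473; a1=4.760 < 5.473 ≤ a1+a2=8.639 → R2 fires; E=10 X=7 R=10
Draw 5: a1=4.760, a2=4.310, a3=4.200, a4=19.040, a0=32.310; τ=−ln(0.0659)/32.310=0.084 → t=0.249; u2·a0=0.6347·32.310=20.507; a1+…+a3=13.270 < 20.507 ≤ a1+…+a4=32.310 → R4 fires; E=10 X=6 R=10
Draw 6: a1=4.760, a2=4.310, a3=3.600, a4=16.320, a0=28.990; τ=−ln(0.0307)/28.990=0.120 → t=0.369; u2·a0=0.9704·28.990=28.132; a1+…+a3=12.670 < 28.132 ≤ a1+…+a4=28.990 → R4 fires; E=10 X=5 R=10
Draw 7: a1=4.760, a2=4.310, a3=3.000, a4=13.600, a0=25.670; τ=−ln(0.9801)/25.670=0.001 → t=0.370; u2·a0=0.5354·25.670=13.744; a1+…+a3=12.070 < 13.744 ≤ a1+…+a4=25.670 → R4 fires; E=10 X=4 R=10
Draw 8: a1=4.760, a2=4.310, a3=2.400, a4=10.880, a0=22.350; τ=−ln(0.8346)/22.350=0.008 → t=0.378; u2·a0=0.4778·22.350=10.679; a1+a2=9.070 < 10.679 ≤ a1+…+a3=11.470 → R3 fires; E=12 X=5 R=9
Draw 9: a1=5.712, a2=3.879, a3=2.700, a4=12.240, a0=24.531; τ=−ln(0.3652)/24.531=0.041 → t=0.419; u2·a0=0.4051·24.531=9.938; a1+a2=9.591 < 9.938 ≤ a1+…+a3=12.291 → R3 fires; E=14 X=6 R=8
Draw 10: a1=6.664, a2=3.448, a3=2.880, a4=13.056, a0=26.048; τ=−ln(0.6566)/26.048=0.016 → t=0.435 > T=0.43: stop.
X first becomes ≤ 6 when it reaches 6 at the event at t=0.078.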